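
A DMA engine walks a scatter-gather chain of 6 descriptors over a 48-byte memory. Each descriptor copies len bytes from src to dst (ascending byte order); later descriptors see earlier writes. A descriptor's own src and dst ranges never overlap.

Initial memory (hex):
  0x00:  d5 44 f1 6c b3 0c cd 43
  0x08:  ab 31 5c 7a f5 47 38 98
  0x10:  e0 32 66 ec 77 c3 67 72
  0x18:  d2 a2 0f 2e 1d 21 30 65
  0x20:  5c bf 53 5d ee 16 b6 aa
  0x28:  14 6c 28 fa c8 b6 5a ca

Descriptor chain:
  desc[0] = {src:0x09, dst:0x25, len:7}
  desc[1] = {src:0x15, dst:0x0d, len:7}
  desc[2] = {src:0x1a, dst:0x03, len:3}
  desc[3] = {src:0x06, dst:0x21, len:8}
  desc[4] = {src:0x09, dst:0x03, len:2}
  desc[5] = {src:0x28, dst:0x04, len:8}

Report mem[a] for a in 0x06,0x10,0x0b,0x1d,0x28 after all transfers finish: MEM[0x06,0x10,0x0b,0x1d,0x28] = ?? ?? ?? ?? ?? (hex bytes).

MEM[0x06,0x10,0x0b,0x1d,0x28] = 38 d2 ca 21 c3

D0: mem[0x25..0x2b] <- [31 5c 7a f5 47 38 98]
D1: mem[0x0d..0x13] <- [c3 67 72 d2 a2 0f 2e]
D2: mem[0x03..0x05] <- [0f 2e 1d]
D3: mem[0x21..0x28] <- [cd 43 ab 31 5c 7a f5 c3]
D4: mem[0x03..0x04] <- [31 5c]
D5: mem[0x04..0x0b] <- [c3 47 38 98 c8 b6 5a ca]
query mem[0x06]=0x38, mem[0x10]=0xd2, mem[0x0b]=0xca, mem[0x1d]=0x21, mem[0x28]=0xc3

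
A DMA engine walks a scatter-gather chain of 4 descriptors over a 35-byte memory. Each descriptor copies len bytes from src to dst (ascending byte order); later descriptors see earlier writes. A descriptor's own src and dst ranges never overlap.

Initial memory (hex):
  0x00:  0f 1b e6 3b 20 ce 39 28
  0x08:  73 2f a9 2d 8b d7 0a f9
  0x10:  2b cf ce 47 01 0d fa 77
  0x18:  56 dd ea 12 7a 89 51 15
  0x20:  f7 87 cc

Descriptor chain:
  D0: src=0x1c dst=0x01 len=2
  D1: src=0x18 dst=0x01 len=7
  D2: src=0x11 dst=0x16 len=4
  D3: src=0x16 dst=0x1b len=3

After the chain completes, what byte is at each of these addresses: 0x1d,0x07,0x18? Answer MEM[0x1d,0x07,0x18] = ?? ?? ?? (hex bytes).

[0] 0x1c->0x01 len=2 : 7a 89
[1] 0x18->0x01 len=7 : 56 dd ea 12 7a 89 51
[2] 0x11->0x16 len=4 : cf ce 47 01
[3] 0x16->0x1b len=3 : cf ce 47
query mem[0x1d]=0x47, mem[0x07]=0x51, mem[0x18]=0x47

MEM[0x1d,0x07,0x18] = 47 51 47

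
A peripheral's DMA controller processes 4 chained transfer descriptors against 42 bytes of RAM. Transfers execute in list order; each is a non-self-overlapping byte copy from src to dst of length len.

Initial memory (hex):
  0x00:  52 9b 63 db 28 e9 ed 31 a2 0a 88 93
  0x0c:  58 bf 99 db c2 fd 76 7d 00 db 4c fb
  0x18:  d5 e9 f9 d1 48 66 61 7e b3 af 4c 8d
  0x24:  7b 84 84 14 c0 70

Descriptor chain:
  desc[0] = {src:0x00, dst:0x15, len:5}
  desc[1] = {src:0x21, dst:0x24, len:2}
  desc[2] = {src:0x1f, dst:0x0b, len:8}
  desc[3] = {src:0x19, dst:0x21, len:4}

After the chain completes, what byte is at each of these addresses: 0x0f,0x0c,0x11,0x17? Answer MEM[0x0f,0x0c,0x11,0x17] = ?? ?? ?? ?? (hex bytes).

MEM[0x0f,0x0c,0x11,0x17] = 8d b3 4c 63

[0] 0x00->0x15 len=5 : 52 9b 63 db 28
[1] 0x21->0x24 len=2 : af 4c
[2] 0x1f->0x0b len=8 : 7e b3 af 4c 8d af 4c 84
[3] 0x19->0x21 len=4 : 28 f9 d1 48
query mem[0x0f]=0x8d, mem[0x0c]=0xb3, mem[0x11]=0x4c, mem[0x17]=0x63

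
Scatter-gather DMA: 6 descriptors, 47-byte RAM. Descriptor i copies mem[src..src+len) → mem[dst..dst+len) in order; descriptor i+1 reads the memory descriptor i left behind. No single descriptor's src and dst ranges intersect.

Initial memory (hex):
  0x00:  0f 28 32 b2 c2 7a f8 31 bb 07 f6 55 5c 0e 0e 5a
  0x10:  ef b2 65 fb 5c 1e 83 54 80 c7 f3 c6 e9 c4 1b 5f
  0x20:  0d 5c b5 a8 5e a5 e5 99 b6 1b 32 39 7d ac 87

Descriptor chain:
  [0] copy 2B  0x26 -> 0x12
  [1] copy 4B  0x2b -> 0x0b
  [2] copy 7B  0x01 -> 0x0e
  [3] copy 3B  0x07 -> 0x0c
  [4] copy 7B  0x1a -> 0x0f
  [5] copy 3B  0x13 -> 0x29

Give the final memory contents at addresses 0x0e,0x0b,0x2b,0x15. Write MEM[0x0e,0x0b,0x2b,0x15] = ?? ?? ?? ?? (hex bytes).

MEM[0x0e,0x0b,0x2b,0x15] = 07 39 0d 0d

[0] 0x26->0x12 len=2 : e5 99
[1] 0x2b->0x0b len=4 : 39 7d ac 87
[2] 0x01->0x0e len=7 : 28 32 b2 c2 7a f8 31
[3] 0x07->0x0c len=3 : 31 bb 07
[4] 0x1a->0x0f len=7 : f3 c6 e9 c4 1b 5f 0d
[5] 0x13->0x29 len=3 : 1b 5f 0d
query mem[0x0e]=0x07, mem[0x0b]=0x39, mem[0x2b]=0x0d, mem[0x15]=0x0d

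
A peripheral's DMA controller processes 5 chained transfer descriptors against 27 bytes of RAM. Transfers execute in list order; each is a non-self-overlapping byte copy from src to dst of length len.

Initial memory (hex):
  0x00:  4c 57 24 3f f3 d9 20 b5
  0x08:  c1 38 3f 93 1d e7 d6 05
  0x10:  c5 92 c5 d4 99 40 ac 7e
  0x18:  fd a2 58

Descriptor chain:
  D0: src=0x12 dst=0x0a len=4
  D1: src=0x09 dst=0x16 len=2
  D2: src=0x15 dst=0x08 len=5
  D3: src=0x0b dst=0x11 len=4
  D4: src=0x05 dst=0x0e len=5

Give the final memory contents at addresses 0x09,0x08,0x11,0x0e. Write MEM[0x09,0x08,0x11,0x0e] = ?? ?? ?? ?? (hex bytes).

#0 dst[0x0a+4] := {0xc5,0xd4,0x99,0x40}
#1 dst[0x16+2] := {0x38,0xc5}
#2 dst[0x08+5] := {0x40,0x38,0xc5,0xfd,0xa2}
#3 dst[0x11+4] := {0xfd,0xa2,0x40,0xd6}
#4 dst[0x0e+5] := {0xd9,0x20,0xb5,0x40,0x38}
query mem[0x09]=0x38, mem[0x08]=0x40, mem[0x11]=0x40, mem[0x0e]=0xd9

MEM[0x09,0x08,0x11,0x0e] = 38 40 40 d9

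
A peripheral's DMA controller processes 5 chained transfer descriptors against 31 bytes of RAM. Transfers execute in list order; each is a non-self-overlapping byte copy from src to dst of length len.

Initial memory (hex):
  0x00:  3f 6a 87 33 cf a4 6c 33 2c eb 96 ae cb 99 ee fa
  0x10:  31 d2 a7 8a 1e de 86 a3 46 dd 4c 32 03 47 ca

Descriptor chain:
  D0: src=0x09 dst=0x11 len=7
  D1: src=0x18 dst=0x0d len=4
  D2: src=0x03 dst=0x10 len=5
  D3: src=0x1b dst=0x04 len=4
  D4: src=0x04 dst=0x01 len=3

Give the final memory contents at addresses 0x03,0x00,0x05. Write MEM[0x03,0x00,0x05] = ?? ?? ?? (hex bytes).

MEM[0x03,0x00,0x05] = 47 3f 03

[0] 0x09->0x11 len=7 : eb 96 ae cb 99 ee fa
[1] 0x18->0x0d len=4 : 46 dd 4c 32
[2] 0x03->0x10 len=5 : 33 cf a4 6c 33
[3] 0x1b->0x04 len=4 : 32 03 47 ca
[4] 0x04->0x01 len=3 : 32 03 47
query mem[0x03]=0x47, mem[0x00]=0x3f, mem[0x05]=0x03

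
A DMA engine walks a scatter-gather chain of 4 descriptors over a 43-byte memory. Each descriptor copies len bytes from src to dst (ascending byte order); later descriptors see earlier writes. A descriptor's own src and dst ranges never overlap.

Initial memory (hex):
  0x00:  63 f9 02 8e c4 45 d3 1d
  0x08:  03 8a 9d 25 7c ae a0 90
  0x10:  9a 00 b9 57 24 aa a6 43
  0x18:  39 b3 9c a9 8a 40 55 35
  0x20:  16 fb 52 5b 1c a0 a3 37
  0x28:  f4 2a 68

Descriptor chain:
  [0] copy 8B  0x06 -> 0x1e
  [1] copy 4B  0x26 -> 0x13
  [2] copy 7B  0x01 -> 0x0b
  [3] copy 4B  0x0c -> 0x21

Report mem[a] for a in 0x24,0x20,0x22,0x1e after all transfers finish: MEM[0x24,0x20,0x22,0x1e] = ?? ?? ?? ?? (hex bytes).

D0: mem[0x1e..0x25] <- [d3 1d 03 8a 9d 25 7c ae]
D1: mem[0x13..0x16] <- [a3 37 f4 2a]
D2: mem[0x0b..0x11] <- [f9 02 8e c4 45 d3 1d]
D3: mem[0x21..0x24] <- [02 8e c4 45]
query mem[0x24]=0x45, mem[0x20]=0x03, mem[0x22]=0x8e, mem[0x1e]=0xd3

MEM[0x24,0x20,0x22,0x1e] = 45 03 8e d3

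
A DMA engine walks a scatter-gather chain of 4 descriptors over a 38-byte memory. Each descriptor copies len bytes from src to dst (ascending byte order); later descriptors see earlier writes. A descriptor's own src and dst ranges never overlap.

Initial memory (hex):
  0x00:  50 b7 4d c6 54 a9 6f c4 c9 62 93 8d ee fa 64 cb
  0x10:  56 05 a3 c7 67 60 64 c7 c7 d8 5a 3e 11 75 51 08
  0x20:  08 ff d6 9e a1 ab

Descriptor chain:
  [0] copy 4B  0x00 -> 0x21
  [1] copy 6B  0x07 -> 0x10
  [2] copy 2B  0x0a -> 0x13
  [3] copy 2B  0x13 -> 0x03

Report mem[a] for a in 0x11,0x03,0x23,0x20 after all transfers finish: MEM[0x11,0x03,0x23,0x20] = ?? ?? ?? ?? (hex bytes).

MEM[0x11,0x03,0x23,0x20] = c9 93 4d 08

D0: mem[0x21..0x24] <- [50 b7 4d c6]
D1: mem[0x10..0x15] <- [c4 c9 62 93 8d ee]
D2: mem[0x13..0x14] <- [93 8d]
D3: mem[0x03..0x04] <- [93 8d]
query mem[0x11]=0xc9, mem[0x03]=0x93, mem[0x23]=0x4d, mem[0x20]=0x08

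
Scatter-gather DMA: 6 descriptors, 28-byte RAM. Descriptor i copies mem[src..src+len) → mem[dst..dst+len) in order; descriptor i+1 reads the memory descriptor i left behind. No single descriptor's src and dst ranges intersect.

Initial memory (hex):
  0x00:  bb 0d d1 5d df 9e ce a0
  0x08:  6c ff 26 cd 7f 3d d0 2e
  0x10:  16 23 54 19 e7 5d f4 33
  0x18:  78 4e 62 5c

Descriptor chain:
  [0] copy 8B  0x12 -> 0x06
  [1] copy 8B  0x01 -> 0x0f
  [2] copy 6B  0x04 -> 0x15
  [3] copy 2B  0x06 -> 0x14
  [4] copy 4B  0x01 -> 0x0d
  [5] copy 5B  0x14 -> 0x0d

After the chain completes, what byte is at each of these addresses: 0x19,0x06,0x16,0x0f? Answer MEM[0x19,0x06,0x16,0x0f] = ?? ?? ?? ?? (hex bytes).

  after D0: wrote 8B at 0x06 = 5419e75df433784e
  after D1: wrote 8B at 0x0f = 0dd15ddf9e5419e7
  after D2: wrote 6B at 0x15 = df9e5419e75d
  after D3: wrote 2B at 0x14 = 5419
  after D4: wrote 4B at 0x0d = 0dd15ddf
  after D5: wrote 5B at 0x0d = 54199e5419
query mem[0x19]=0xe7, mem[0x06]=0x54, mem[0x16]=0x9e, mem[0x0f]=0x9e

MEM[0x19,0x06,0x16,0x0f] = e7 54 9e 9e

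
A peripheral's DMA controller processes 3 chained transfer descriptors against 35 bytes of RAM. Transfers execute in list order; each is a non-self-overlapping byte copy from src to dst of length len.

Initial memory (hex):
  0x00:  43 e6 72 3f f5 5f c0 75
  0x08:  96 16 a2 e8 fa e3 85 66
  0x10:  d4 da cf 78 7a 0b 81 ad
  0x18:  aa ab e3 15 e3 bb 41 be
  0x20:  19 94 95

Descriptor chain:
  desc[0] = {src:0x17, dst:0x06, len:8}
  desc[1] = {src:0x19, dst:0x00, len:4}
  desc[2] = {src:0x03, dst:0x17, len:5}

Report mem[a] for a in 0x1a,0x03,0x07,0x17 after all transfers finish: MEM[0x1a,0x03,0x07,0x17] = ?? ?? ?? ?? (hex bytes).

[0] 0x17->0x06 len=8 : ad aa ab e3 15 e3 bb 41
[1] 0x19->0x00 len=4 : ab e3 15 e3
[2] 0x03->0x17 len=5 : e3 f5 5f ad aa
query mem[0x1a]=0xad, mem[0x03]=0xe3, mem[0x07]=0xaa, mem[0x17]=0xe3

MEM[0x1a,0x03,0x07,0x17] = ad e3 aa e3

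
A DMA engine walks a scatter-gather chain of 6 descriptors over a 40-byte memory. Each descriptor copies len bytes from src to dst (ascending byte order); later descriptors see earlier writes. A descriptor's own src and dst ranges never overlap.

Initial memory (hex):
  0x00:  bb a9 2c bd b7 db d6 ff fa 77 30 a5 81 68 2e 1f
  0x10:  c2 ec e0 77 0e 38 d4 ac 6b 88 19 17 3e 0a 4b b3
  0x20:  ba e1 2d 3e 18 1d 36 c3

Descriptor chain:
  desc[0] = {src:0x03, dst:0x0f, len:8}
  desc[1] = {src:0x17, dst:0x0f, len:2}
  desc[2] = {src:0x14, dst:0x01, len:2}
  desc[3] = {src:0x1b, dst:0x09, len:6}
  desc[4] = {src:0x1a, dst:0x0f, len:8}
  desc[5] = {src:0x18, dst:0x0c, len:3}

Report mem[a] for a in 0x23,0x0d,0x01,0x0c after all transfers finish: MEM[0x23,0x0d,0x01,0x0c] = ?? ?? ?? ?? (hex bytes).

MEM[0x23,0x0d,0x01,0x0c] = 3e 88 fa 6b

  after D0: wrote 8B at 0x0f = bdb7dbd6fffa7730
  after D1: wrote 2B at 0x0f = ac6b
  after D2: wrote 2B at 0x01 = fa77
  after D3: wrote 6B at 0x09 = 173e0a4bb3ba
  after D4: wrote 8B at 0x0f = 19173e0a4bb3bae1
  after D5: wrote 3B at 0x0c = 6b8819
query mem[0x23]=0x3e, mem[0x0d]=0x88, mem[0x01]=0xfa, mem[0x0c]=0x6b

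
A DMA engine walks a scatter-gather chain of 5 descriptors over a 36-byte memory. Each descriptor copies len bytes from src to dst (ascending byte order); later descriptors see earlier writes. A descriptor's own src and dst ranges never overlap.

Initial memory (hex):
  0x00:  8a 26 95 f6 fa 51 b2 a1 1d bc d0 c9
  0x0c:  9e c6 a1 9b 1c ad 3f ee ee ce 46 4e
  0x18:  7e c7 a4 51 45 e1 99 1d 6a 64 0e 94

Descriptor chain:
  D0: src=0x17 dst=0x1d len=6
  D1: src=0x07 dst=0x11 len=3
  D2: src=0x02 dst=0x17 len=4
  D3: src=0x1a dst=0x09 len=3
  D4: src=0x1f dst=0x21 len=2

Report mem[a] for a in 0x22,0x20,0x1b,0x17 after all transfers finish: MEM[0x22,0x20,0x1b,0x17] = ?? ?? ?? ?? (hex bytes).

#0 dst[0x1d+6] := {0x4e,0x7e,0xc7,0xa4,0x51,0x45}
#1 dst[0x11+3] := {0xa1,0x1d,0xbc}
#2 dst[0x17+4] := {0x95,0xf6,0xfa,0x51}
#3 dst[0x09+3] := {0x51,0x51,0x45}
#4 dst[0x21+2] := {0xc7,0xa4}
query mem[0x22]=0xa4, mem[0x20]=0xa4, mem[0x1b]=0x51, mem[0x17]=0x95

MEM[0x22,0x20,0x1b,0x17] = a4 a4 51 95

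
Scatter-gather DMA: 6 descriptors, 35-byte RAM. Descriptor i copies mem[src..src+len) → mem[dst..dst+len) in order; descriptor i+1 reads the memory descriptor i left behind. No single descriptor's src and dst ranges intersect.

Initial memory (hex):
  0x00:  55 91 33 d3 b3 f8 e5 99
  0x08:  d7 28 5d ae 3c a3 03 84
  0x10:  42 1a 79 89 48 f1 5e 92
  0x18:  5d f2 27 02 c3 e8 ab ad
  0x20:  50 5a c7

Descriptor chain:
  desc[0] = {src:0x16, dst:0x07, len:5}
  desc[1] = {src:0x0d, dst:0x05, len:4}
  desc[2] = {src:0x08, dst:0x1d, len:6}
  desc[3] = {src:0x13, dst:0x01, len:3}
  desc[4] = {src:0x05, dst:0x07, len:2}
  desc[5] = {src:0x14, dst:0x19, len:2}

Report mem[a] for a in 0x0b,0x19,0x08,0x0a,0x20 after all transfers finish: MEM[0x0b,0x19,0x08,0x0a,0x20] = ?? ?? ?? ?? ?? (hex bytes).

[0] 0x16->0x07 len=5 : 5e 92 5d f2 27
[1] 0x0d->0x05 len=4 : a3 03 84 42
[2] 0x08->0x1d len=6 : 42 5d f2 27 3c a3
[3] 0x13->0x01 len=3 : 89 48 f1
[4] 0x05->0x07 len=2 : a3 03
[5] 0x14->0x19 len=2 : 48 f1
query mem[0x0b]=0x27, mem[0x19]=0x48, mem[0x08]=0x03, mem[0x0a]=0xf2, mem[0x20]=0x27

MEM[0x0b,0x19,0x08,0x0a,0x20] = 27 48 03 f2 27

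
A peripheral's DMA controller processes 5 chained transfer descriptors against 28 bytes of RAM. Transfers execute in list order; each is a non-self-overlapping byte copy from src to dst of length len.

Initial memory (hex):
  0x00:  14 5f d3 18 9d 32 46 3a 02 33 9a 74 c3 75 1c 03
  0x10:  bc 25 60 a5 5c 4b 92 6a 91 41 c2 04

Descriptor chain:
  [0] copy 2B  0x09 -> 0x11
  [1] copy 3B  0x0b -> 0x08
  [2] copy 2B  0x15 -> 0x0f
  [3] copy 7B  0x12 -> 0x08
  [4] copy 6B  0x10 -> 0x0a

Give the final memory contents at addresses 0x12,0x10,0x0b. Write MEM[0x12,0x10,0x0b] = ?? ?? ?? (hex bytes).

  after D0: wrote 2B at 0x11 = 339a
  after D1: wrote 3B at 0x08 = 74c375
  after D2: wrote 2B at 0x0f = 4b92
  after D3: wrote 7B at 0x08 = 9aa55c4b926a91
  after D4: wrote 6B at 0x0a = 92339aa55c4b
query mem[0x12]=0x9a, mem[0x10]=0x92, mem[0x0b]=0x33

MEM[0x12,0x10,0x0b] = 9a 92 33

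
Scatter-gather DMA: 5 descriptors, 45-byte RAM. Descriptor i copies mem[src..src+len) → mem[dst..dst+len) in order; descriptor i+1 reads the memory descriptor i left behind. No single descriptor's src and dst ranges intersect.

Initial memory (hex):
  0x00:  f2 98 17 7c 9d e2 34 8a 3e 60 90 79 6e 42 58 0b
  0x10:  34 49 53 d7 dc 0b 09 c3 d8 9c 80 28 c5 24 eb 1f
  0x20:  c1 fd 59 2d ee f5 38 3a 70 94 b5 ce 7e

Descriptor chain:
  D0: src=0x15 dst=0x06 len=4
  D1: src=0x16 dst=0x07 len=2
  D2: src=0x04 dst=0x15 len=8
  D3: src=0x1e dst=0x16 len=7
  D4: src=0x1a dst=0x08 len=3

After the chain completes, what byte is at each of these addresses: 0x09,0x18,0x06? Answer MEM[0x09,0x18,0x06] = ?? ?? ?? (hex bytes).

MEM[0x09,0x18,0x06] = 2d c1 0b

D0: mem[0x06..0x09] <- [0b 09 c3 d8]
D1: mem[0x07..0x08] <- [09 c3]
D2: mem[0x15..0x1c] <- [9d e2 0b 09 c3 d8 90 79]
D3: mem[0x16..0x1c] <- [eb 1f c1 fd 59 2d ee]
D4: mem[0x08..0x0a] <- [59 2d ee]
query mem[0x09]=0x2d, mem[0x18]=0xc1, mem[0x06]=0x0b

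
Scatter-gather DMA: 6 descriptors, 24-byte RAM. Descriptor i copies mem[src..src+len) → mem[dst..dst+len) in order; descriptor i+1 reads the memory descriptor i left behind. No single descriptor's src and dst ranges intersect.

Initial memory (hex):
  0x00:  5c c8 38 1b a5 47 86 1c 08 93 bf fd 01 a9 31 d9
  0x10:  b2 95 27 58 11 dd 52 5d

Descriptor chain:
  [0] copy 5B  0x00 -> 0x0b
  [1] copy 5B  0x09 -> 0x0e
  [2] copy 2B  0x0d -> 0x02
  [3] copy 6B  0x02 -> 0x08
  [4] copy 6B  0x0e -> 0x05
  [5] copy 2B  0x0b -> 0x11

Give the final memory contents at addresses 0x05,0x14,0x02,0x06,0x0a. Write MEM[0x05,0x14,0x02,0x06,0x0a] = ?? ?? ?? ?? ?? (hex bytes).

MEM[0x05,0x14,0x02,0x06,0x0a] = 93 11 38 bf 58

#0 dst[0x0b+5] := {0x5c,0xc8,0x38,0x1b,0xa5}
#1 dst[0x0e+5] := {0x93,0xbf,0x5c,0xc8,0x38}
#2 dst[0x02+2] := {0x38,0x93}
#3 dst[0x08+6] := {0x38,0x93,0xa5,0x47,0x86,0x1c}
#4 dst[0x05+6] := {0x93,0xbf,0x5c,0xc8,0x38,0x58}
#5 dst[0x11+2] := {0x47,0x86}
query mem[0x05]=0x93, mem[0x14]=0x11, mem[0x02]=0x38, mem[0x06]=0xbf, mem[0x0a]=0x58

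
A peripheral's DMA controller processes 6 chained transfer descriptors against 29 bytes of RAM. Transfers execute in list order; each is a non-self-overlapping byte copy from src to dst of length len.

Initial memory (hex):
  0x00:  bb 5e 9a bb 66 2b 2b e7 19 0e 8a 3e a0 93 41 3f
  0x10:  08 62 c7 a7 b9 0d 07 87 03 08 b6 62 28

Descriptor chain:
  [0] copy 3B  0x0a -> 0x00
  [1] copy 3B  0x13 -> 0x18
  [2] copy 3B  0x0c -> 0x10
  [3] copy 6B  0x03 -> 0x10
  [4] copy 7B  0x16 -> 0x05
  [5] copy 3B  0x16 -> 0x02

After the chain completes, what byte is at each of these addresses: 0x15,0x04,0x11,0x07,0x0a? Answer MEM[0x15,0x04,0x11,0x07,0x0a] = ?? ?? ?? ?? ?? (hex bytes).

MEM[0x15,0x04,0x11,0x07,0x0a] = 19 a7 66 a7 62

[0] 0x0a->0x00 len=3 : 8a 3e a0
[1] 0x13->0x18 len=3 : a7 b9 0d
[2] 0x0c->0x10 len=3 : a0 93 41
[3] 0x03->0x10 len=6 : bb 66 2b 2b e7 19
[4] 0x16->0x05 len=7 : 07 87 a7 b9 0d 62 28
[5] 0x16->0x02 len=3 : 07 87 a7
query mem[0x15]=0x19, mem[0x04]=0xa7, mem[0x11]=0x66, mem[0x07]=0xa7, mem[0x0a]=0x62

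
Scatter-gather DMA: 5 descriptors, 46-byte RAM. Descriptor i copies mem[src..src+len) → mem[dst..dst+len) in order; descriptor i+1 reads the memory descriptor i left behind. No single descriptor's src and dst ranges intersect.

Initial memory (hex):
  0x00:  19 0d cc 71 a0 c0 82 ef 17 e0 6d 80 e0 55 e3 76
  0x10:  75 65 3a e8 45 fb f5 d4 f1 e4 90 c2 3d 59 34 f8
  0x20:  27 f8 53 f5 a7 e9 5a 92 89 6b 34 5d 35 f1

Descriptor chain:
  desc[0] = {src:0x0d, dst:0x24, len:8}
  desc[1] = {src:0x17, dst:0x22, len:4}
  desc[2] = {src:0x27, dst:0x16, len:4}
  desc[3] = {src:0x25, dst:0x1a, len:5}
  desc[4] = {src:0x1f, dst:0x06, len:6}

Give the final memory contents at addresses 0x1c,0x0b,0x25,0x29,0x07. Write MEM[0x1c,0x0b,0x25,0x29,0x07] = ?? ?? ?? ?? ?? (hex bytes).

[0] 0x0d->0x24 len=8 : 55 e3 76 75 65 3a e8 45
[1] 0x17->0x22 len=4 : d4 f1 e4 90
[2] 0x27->0x16 len=4 : 75 65 3a e8
[3] 0x25->0x1a len=5 : 90 76 75 65 3a
[4] 0x1f->0x06 len=6 : f8 27 f8 d4 f1 e4
query mem[0x1c]=0x75, mem[0x0b]=0xe4, mem[0x25]=0x90, mem[0x29]=0x3a, mem[0x07]=0x27

MEM[0x1c,0x0b,0x25,0x29,0x07] = 75 e4 90 3a 27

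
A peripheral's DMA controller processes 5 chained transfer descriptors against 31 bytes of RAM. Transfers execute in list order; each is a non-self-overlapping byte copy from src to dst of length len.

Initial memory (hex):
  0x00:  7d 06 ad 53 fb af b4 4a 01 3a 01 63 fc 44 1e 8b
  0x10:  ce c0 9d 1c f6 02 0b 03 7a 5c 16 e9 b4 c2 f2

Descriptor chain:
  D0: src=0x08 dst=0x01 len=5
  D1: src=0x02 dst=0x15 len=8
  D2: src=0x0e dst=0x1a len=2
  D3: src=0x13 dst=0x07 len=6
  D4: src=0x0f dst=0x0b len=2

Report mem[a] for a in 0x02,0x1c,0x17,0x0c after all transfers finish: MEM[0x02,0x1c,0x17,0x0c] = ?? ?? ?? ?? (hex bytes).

MEM[0x02,0x1c,0x17,0x0c] = 3a 3a 63 ce

  after D0: wrote 5B at 0x01 = 013a0163fc
  after D1: wrote 8B at 0x15 = 3a0163fcb44a013a
  after D2: wrote 2B at 0x1a = 1e8b
  after D3: wrote 6B at 0x07 = 1cf63a0163fc
  after D4: wrote 2B at 0x0b = 8bce
query mem[0x02]=0x3a, mem[0x1c]=0x3a, mem[0x17]=0x63, mem[0x0c]=0xce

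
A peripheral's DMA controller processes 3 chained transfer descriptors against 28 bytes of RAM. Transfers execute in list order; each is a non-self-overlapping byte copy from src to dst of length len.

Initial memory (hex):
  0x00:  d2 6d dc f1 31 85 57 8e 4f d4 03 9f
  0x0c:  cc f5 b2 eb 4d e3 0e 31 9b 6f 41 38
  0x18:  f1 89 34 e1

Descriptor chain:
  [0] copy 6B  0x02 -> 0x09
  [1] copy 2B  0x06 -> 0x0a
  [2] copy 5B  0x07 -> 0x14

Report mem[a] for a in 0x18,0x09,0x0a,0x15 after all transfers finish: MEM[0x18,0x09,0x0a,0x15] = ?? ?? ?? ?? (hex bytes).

MEM[0x18,0x09,0x0a,0x15] = 8e dc 57 4f

  after D0: wrote 6B at 0x09 = dcf13185578e
  after D1: wrote 2B at 0x0a = 578e
  after D2: wrote 5B at 0x14 = 8e4fdc578e
query mem[0x18]=0x8e, mem[0x09]=0xdc, mem[0x0a]=0x57, mem[0x15]=0x4f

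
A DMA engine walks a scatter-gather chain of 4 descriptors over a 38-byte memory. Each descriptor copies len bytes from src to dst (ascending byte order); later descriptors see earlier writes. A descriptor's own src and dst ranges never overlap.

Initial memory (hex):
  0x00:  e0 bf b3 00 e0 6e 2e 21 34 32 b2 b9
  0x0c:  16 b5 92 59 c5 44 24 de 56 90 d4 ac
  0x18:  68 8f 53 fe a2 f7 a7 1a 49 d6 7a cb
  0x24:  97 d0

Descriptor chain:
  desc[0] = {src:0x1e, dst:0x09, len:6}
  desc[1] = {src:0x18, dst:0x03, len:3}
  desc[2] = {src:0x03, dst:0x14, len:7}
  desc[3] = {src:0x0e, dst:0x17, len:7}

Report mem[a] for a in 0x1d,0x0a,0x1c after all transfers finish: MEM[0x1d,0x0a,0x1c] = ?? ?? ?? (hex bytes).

D0: mem[0x09..0x0e] <- [a7 1a 49 d6 7a cb]
D1: mem[0x03..0x05] <- [68 8f 53]
D2: mem[0x14..0x1a] <- [68 8f 53 2e 21 34 a7]
D3: mem[0x17..0x1d] <- [cb 59 c5 44 24 de 68]
query mem[0x1d]=0x68, mem[0x0a]=0x1a, mem[0x1c]=0xde

MEM[0x1d,0x0a,0x1c] = 68 1a de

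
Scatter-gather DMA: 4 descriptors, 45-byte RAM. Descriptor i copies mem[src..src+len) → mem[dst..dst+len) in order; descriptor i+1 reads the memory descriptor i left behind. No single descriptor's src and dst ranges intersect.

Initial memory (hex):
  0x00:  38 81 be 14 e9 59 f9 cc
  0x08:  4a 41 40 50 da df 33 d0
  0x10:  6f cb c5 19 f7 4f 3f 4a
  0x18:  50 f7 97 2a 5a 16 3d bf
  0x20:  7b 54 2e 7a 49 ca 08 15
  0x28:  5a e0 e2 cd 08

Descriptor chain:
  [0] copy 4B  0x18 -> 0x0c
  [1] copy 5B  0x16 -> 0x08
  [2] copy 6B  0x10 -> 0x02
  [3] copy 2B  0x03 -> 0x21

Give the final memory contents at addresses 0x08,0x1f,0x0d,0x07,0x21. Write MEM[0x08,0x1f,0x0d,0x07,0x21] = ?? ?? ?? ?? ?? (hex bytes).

  after D0: wrote 4B at 0x0c = 50f7972a
  after D1: wrote 5B at 0x08 = 3f4a50f797
  after D2: wrote 6B at 0x02 = 6fcbc519f74f
  after D3: wrote 2B at 0x21 = cbc5
query mem[0x08]=0x3f, mem[0x1f]=0xbf, mem[0x0d]=0xf7, mem[0x07]=0x4f, mem[0x21]=0xcb

MEM[0x08,0x1f,0x0d,0x07,0x21] = 3f bf f7 4f cb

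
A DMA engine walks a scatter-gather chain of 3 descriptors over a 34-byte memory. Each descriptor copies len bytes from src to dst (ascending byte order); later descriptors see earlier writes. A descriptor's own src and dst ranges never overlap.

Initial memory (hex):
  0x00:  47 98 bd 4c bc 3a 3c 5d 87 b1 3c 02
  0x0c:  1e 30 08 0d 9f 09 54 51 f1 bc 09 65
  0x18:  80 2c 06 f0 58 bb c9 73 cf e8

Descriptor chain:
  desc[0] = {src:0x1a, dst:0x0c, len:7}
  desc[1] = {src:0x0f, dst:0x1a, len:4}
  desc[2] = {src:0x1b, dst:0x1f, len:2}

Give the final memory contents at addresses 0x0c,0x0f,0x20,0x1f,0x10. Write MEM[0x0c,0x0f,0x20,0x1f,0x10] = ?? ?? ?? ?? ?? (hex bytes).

D0: mem[0x0c..0x12] <- [06 f0 58 bb c9 73 cf]
D1: mem[0x1a..0x1d] <- [bb c9 73 cf]
D2: mem[0x1f..0x20] <- [c9 73]
query mem[0x0c]=0x06, mem[0x0f]=0xbb, mem[0x20]=0x73, mem[0x1f]=0xc9, mem[0x10]=0xc9

MEM[0x0c,0x0f,0x20,0x1f,0x10] = 06 bb 73 c9 c9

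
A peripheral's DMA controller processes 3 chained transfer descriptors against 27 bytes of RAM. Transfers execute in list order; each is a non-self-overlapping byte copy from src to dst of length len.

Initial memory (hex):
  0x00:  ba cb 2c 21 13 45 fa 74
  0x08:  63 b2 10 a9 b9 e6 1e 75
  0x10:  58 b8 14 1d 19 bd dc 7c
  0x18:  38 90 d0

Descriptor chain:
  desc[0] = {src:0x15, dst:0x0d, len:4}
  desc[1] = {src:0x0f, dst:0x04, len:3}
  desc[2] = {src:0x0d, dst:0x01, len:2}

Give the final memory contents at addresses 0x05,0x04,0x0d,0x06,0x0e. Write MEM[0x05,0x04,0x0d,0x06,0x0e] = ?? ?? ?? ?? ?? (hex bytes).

MEM[0x05,0x04,0x0d,0x06,0x0e] = 38 7c bd b8 dc

[0] 0x15->0x0d len=4 : bd dc 7c 38
[1] 0x0f->0x04 len=3 : 7c 38 b8
[2] 0x0d->0x01 len=2 : bd dc
query mem[0x05]=0x38, mem[0x04]=0x7c, mem[0x0d]=0xbd, mem[0x06]=0xb8, mem[0x0e]=0xdc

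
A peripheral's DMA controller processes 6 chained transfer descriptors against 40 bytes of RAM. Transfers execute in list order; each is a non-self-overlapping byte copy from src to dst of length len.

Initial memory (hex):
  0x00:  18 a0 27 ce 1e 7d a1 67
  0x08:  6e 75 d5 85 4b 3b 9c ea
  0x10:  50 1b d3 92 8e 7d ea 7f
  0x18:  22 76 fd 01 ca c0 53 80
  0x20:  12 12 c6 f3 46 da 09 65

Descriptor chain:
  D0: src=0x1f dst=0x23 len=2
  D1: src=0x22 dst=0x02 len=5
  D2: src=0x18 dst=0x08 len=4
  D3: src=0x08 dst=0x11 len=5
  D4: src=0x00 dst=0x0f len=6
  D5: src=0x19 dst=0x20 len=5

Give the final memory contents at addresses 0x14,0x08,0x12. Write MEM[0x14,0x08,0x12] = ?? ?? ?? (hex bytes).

[0] 0x1f->0x23 len=2 : 80 12
[1] 0x22->0x02 len=5 : c6 80 12 da 09
[2] 0x18->0x08 len=4 : 22 76 fd 01
[3] 0x08->0x11 len=5 : 22 76 fd 01 4b
[4] 0x00->0x0f len=6 : 18 a0 c6 80 12 da
[5] 0x19->0x20 len=5 : 76 fd 01 ca c0
query mem[0x14]=0xda, mem[0x08]=0x22, mem[0x12]=0x80

MEM[0x14,0x08,0x12] = da 22 80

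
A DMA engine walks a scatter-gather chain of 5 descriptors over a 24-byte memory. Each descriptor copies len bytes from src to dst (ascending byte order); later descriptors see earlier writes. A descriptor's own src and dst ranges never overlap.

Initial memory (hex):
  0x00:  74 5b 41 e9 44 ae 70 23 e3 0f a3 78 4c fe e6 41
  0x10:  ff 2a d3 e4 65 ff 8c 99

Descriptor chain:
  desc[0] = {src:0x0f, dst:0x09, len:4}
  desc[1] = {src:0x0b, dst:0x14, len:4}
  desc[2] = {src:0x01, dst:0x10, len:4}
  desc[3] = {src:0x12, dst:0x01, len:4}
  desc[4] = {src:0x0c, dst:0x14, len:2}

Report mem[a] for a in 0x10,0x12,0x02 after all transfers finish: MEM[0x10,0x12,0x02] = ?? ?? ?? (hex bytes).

MEM[0x10,0x12,0x02] = 5b e9 44

D0: mem[0x09..0x0c] <- [41 ff 2a d3]
D1: mem[0x14..0x17] <- [2a d3 fe e6]
D2: mem[0x10..0x13] <- [5b 41 e9 44]
D3: mem[0x01..0x04] <- [e9 44 2a d3]
D4: mem[0x14..0x15] <- [d3 fe]
query mem[0x10]=0x5b, mem[0x12]=0xe9, mem[0x02]=0x44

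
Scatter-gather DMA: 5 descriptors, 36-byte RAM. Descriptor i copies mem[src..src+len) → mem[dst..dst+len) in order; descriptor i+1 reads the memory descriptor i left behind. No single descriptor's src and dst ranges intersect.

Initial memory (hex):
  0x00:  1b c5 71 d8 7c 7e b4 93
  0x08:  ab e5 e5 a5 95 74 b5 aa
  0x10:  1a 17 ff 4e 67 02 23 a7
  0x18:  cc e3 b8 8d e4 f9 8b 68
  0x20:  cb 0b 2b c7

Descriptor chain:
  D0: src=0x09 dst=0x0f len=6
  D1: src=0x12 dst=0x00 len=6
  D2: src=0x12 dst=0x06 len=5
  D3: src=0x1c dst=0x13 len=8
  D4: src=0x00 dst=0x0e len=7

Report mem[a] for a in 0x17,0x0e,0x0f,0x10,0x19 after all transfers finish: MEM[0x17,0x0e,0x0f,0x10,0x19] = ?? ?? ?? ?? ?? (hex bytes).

#0 dst[0x0f+6] := {0xe5,0xe5,0xa5,0x95,0x74,0xb5}
#1 dst[0x00+6] := {0x95,0x74,0xb5,0x02,0x23,0xa7}
#2 dst[0x06+5] := {0x95,0x74,0xb5,0x02,0x23}
#3 dst[0x13+8] := {0xe4,0xf9,0x8b,0x68,0xcb,0x0b,0x2b,0xc7}
#4 dst[0x0e+7] := {0x95,0x74,0xb5,0x02,0x23,0xa7,0x95}
query mem[0x17]=0xcb, mem[0x0e]=0x95, mem[0x0f]=0x74, mem[0x10]=0xb5, mem[0x19]=0x2b

MEM[0x17,0x0e,0x0f,0x10,0x19] = cb 95 74 b5 2b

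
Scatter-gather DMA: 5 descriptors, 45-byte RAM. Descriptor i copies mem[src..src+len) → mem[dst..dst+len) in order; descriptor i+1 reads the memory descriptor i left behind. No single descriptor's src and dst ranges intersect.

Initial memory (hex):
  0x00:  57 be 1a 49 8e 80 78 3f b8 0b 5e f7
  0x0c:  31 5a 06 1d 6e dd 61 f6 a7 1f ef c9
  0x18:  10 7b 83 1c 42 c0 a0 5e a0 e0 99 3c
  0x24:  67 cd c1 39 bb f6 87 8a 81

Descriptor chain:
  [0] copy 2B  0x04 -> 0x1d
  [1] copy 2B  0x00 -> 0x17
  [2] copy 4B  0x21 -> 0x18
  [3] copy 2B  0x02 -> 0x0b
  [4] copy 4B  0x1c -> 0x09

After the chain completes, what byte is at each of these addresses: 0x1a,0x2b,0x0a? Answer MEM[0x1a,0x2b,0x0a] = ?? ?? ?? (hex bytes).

#0 dst[0x1d+2] := {0x8e,0x80}
#1 dst[0x17+2] := {0x57,0xbe}
#2 dst[0x18+4] := {0xe0,0x99,0x3c,0x67}
#3 dst[0x0b+2] := {0x1a,0x49}
#4 dst[0x09+4] := {0x42,0x8e,0x80,0x5e}
query mem[0x1a]=0x3c, mem[0x2b]=0x8a, mem[0x0a]=0x8e

MEM[0x1a,0x2b,0x0a] = 3c 8a 8e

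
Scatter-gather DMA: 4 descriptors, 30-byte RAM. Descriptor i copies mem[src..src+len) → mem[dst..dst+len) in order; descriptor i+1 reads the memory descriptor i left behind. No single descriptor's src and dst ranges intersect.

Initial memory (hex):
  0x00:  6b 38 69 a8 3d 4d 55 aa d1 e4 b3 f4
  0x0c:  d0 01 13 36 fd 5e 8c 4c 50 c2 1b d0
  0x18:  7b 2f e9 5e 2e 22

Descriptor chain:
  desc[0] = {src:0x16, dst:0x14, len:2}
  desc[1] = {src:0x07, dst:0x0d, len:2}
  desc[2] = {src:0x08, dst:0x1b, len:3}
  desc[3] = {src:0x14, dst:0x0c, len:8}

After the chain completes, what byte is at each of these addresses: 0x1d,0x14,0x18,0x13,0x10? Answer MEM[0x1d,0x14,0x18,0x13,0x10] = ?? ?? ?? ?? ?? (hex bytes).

MEM[0x1d,0x14,0x18,0x13,0x10] = b3 1b 7b d1 7b

D0: mem[0x14..0x15] <- [1b d0]
D1: mem[0x0d..0x0e] <- [aa d1]
D2: mem[0x1b..0x1d] <- [d1 e4 b3]
D3: mem[0x0c..0x13] <- [1b d0 1b d0 7b 2f e9 d1]
query mem[0x1d]=0xb3, mem[0x14]=0x1b, mem[0x18]=0x7b, mem[0x13]=0xd1, mem[0x10]=0x7b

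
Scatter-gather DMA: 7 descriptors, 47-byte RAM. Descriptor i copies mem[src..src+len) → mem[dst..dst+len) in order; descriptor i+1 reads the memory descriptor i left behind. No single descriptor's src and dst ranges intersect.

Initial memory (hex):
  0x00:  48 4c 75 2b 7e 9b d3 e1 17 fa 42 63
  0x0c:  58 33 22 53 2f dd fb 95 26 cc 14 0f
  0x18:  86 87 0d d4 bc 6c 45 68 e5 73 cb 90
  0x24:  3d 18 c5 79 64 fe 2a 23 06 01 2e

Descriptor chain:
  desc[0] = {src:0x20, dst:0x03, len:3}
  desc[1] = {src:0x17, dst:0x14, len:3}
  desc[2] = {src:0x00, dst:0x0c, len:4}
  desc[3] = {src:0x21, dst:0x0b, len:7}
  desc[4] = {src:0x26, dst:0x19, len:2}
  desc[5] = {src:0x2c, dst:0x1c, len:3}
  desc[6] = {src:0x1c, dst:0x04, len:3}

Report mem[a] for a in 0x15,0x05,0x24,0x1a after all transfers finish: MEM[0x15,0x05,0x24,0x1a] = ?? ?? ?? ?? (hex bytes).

MEM[0x15,0x05,0x24,0x1a] = 86 01 3d 79

[0] 0x20->0x03 len=3 : e5 73 cb
[1] 0x17->0x14 len=3 : 0f 86 87
[2] 0x00->0x0c len=4 : 48 4c 75 e5
[3] 0x21->0x0b len=7 : 73 cb 90 3d 18 c5 79
[4] 0x26->0x19 len=2 : c5 79
[5] 0x2c->0x1c len=3 : 06 01 2e
[6] 0x1c->0x04 len=3 : 06 01 2e
query mem[0x15]=0x86, mem[0x05]=0x01, mem[0x24]=0x3d, mem[0x1a]=0x79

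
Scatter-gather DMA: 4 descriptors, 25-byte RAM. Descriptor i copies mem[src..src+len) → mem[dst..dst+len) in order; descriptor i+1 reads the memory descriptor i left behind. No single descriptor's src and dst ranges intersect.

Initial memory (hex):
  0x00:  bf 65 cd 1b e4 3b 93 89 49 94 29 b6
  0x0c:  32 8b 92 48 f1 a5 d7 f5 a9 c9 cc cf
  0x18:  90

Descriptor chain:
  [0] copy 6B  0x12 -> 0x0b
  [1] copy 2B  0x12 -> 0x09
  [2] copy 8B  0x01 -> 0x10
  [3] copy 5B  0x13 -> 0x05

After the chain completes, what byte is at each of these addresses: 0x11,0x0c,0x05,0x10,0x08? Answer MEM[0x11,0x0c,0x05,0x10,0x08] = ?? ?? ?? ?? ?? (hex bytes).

  after D0: wrote 6B at 0x0b = d7f5a9c9cccf
  after D1: wrote 2B at 0x09 = d7f5
  after D2: wrote 8B at 0x10 = 65cd1be43b938949
  after D3: wrote 5B at 0x05 = e43b938949
query mem[0x11]=0xcd, mem[0x0c]=0xf5, mem[0x05]=0xe4, mem[0x10]=0x65, mem[0x08]=0x89

MEM[0x11,0x0c,0x05,0x10,0x08] = cd f5 e4 65 89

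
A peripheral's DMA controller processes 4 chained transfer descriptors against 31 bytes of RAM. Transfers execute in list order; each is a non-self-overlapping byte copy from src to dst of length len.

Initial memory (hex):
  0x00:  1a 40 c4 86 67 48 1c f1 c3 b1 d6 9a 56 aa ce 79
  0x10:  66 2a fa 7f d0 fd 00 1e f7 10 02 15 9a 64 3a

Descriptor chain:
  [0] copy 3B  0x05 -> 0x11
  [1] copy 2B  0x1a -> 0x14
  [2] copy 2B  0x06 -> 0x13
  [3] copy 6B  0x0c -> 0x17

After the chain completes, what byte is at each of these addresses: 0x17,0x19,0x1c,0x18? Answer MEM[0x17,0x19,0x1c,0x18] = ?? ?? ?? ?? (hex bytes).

[0] 0x05->0x11 len=3 : 48 1c f1
[1] 0x1a->0x14 len=2 : 02 15
[2] 0x06->0x13 len=2 : 1c f1
[3] 0x0c->0x17 len=6 : 56 aa ce 79 66 48
query mem[0x17]=0x56, mem[0x19]=0xce, mem[0x1c]=0x48, mem[0x18]=0xaa

MEM[0x17,0x19,0x1c,0x18] = 56 ce 48 aa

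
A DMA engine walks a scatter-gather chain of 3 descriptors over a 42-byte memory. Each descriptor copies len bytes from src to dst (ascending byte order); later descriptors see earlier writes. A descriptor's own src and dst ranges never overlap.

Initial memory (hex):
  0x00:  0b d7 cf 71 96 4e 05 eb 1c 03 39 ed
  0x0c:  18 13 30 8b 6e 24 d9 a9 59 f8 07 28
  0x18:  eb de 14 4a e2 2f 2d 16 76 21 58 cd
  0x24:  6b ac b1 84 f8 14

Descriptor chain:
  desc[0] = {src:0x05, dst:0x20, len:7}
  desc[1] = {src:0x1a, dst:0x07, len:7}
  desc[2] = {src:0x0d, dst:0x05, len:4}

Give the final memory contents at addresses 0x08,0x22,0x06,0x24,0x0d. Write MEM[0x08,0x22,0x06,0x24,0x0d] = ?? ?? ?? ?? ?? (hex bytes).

#0 dst[0x20+7] := {0x4e,0x05,0xeb,0x1c,0x03,0x39,0xed}
#1 dst[0x07+7] := {0x14,0x4a,0xe2,0x2f,0x2d,0x16,0x4e}
#2 dst[0x05+4] := {0x4e,0x30,0x8b,0x6e}
query mem[0x08]=0x6e, mem[0x22]=0xeb, mem[0x06]=0x30, mem[0x24]=0x03, mem[0x0d]=0x4e

MEM[0x08,0x22,0x06,0x24,0x0d] = 6e eb 30 03 4e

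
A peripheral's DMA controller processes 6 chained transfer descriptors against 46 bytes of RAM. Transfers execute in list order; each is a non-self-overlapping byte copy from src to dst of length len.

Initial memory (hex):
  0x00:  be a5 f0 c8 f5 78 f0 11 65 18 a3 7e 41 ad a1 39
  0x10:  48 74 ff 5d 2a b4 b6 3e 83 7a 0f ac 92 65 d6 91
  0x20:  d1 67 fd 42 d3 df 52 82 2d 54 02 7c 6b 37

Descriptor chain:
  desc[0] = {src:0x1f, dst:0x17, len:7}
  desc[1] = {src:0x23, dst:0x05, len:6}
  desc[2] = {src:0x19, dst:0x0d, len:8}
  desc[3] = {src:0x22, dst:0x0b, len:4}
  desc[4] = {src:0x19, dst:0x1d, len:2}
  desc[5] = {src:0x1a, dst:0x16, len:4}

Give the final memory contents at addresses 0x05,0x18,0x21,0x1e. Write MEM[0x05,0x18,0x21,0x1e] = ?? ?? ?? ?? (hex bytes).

[0] 0x1f->0x17 len=7 : 91 d1 67 fd 42 d3 df
[1] 0x23->0x05 len=6 : 42 d3 df 52 82 2d
[2] 0x19->0x0d len=8 : 67 fd 42 d3 df d6 91 d1
[3] 0x22->0x0b len=4 : fd 42 d3 df
[4] 0x19->0x1d len=2 : 67 fd
[5] 0x1a->0x16 len=4 : fd 42 d3 67
query mem[0x05]=0x42, mem[0x18]=0xd3, mem[0x21]=0x67, mem[0x1e]=0xfd

MEM[0x05,0x18,0x21,0x1e] = 42 d3 67 fd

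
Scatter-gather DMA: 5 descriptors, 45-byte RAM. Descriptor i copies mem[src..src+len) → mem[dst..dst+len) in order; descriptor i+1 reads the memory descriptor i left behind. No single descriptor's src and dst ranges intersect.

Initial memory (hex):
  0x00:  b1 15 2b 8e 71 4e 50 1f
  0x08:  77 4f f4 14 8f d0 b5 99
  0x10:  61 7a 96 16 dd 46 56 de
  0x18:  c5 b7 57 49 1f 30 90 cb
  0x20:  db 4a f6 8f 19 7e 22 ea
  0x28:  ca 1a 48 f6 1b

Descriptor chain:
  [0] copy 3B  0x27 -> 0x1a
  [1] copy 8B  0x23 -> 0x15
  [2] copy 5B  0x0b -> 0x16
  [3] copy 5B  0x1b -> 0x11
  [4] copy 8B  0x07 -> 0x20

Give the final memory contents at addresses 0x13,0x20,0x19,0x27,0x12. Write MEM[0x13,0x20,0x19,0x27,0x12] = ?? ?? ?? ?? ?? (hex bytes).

#0 dst[0x1a+3] := {0xea,0xca,0x1a}
#1 dst[0x15+8] := {0x8f,0x19,0x7e,0x22,0xea,0xca,0x1a,0x48}
#2 dst[0x16+5] := {0x14,0x8f,0xd0,0xb5,0x99}
#3 dst[0x11+5] := {0x1a,0x48,0x30,0x90,0xcb}
#4 dst[0x20+8] := {0x1f,0x77,0x4f,0xf4,0x14,0x8f,0xd0,0xb5}
query mem[0x13]=0x30, mem[0x20]=0x1f, mem[0x19]=0xb5, mem[0x27]=0xb5, mem[0x12]=0x48

MEM[0x13,0x20,0x19,0x27,0x12] = 30 1f b5 b5 48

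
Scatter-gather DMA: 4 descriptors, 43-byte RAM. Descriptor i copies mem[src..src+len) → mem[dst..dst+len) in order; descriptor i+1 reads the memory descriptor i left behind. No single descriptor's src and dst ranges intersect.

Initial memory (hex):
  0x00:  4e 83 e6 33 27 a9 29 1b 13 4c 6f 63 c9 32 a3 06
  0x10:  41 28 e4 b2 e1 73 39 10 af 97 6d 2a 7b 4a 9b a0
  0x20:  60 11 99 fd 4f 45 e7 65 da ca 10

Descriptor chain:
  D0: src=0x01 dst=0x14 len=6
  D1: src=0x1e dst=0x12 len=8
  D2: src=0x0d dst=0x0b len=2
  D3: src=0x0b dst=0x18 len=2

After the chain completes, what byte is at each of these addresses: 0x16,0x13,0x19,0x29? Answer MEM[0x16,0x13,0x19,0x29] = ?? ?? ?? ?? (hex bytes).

D0: mem[0x14..0x19] <- [83 e6 33 27 a9 29]
D1: mem[0x12..0x19] <- [9b a0 60 11 99 fd 4f 45]
D2: mem[0x0b..0x0c] <- [32 a3]
D3: mem[0x18..0x19] <- [32 a3]
query mem[0x16]=0x99, mem[0x13]=0xa0, mem[0x19]=0xa3, mem[0x29]=0xca

MEM[0x16,0x13,0x19,0x29] = 99 a0 a3 ca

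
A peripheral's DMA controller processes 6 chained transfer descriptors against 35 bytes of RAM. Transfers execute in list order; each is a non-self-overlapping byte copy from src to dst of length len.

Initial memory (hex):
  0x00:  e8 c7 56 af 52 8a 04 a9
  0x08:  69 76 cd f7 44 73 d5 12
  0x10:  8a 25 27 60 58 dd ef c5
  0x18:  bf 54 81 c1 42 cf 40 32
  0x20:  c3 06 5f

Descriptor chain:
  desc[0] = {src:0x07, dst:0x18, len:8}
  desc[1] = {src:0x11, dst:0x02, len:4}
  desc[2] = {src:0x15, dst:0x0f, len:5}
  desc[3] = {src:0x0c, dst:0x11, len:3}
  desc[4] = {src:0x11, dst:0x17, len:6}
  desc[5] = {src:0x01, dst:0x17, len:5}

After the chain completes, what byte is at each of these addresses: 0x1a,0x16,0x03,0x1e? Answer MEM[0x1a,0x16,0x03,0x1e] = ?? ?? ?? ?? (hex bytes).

MEM[0x1a,0x16,0x03,0x1e] = 60 ef 27 73

[0] 0x07->0x18 len=8 : a9 69 76 cd f7 44 73 d5
[1] 0x11->0x02 len=4 : 25 27 60 58
[2] 0x15->0x0f len=5 : dd ef c5 a9 69
[3] 0x0c->0x11 len=3 : 44 73 d5
[4] 0x11->0x17 len=6 : 44 73 d5 58 dd ef
[5] 0x01->0x17 len=5 : c7 25 27 60 58
query mem[0x1a]=0x60, mem[0x16]=0xef, mem[0x03]=0x27, mem[0x1e]=0x73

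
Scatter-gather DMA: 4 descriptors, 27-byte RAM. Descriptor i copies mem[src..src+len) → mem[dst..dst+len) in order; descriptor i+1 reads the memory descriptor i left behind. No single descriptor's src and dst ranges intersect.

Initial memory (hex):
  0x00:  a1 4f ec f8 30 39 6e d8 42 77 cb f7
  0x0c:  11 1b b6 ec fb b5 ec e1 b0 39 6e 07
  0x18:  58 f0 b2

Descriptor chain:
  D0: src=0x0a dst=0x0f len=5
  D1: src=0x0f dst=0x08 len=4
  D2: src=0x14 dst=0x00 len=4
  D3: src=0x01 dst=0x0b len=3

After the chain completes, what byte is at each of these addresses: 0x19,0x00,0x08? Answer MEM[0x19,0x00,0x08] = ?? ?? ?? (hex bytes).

MEM[0x19,0x00,0x08] = f0 b0 cb

D0: mem[0x0f..0x13] <- [cb f7 11 1b b6]
D1: mem[0x08..0x0b] <- [cb f7 11 1b]
D2: mem[0x00..0x03] <- [b0 39 6e 07]
D3: mem[0x0b..0x0d] <- [39 6e 07]
query mem[0x19]=0xf0, mem[0x00]=0xb0, mem[0x08]=0xcb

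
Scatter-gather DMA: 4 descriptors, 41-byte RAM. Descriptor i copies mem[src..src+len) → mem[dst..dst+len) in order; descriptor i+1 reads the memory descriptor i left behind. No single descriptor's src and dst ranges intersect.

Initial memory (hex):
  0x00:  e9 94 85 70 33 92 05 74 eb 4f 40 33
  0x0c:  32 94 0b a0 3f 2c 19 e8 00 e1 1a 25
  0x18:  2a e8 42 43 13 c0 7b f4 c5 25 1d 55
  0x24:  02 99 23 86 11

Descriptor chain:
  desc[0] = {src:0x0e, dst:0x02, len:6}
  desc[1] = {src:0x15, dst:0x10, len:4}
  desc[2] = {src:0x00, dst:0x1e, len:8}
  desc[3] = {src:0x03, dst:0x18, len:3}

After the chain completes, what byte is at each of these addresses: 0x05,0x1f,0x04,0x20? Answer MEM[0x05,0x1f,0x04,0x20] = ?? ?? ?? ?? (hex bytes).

  after D0: wrote 6B at 0x02 = 0ba03f2c19e8
  after D1: wrote 4B at 0x10 = e11a252a
  after D2: wrote 8B at 0x1e = e9940ba03f2c19e8
  after D3: wrote 3B at 0x18 = a03f2c
query mem[0x05]=0x2c, mem[0x1f]=0x94, mem[0x04]=0x3f, mem[0x20]=0x0b

MEM[0x05,0x1f,0x04,0x20] = 2c 94 3f 0b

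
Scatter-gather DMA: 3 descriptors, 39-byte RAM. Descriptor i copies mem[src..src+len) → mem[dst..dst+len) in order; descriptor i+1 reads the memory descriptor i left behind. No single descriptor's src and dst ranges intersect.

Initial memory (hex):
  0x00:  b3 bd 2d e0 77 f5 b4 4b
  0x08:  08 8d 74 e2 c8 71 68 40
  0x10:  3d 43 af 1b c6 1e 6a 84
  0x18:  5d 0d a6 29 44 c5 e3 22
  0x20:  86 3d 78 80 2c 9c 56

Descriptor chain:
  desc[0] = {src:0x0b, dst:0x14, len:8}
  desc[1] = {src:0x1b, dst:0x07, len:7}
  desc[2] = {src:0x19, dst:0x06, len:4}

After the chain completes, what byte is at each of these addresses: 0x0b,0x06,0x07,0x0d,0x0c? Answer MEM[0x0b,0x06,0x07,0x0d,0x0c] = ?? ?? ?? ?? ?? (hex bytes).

MEM[0x0b,0x06,0x07,0x0d,0x0c] = 22 3d 43 3d 86

#0 dst[0x14+8] := {0xe2,0xc8,0x71,0x68,0x40,0x3d,0x43,0xaf}
#1 dst[0x07+7] := {0xaf,0x44,0xc5,0xe3,0x22,0x86,0x3d}
#2 dst[0x06+4] := {0x3d,0x43,0xaf,0x44}
query mem[0x0b]=0x22, mem[0x06]=0x3d, mem[0x07]=0x43, mem[0x0d]=0x3d, mem[0x0c]=0x86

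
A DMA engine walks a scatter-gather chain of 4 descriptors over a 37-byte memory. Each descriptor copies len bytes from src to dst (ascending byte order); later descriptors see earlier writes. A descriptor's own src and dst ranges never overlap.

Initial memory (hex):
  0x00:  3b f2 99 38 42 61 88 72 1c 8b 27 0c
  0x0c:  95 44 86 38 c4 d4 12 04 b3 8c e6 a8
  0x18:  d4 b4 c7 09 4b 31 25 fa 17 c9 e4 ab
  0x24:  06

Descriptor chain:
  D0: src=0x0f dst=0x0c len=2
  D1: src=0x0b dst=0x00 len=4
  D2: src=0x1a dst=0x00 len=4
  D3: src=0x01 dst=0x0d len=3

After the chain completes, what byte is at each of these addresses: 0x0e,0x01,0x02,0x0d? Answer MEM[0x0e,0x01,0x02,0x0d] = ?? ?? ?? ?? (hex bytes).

MEM[0x0e,0x01,0x02,0x0d] = 4b 09 4b 09

D0: mem[0x0c..0x0d] <- [38 c4]
D1: mem[0x00..0x03] <- [0c 38 c4 86]
D2: mem[0x00..0x03] <- [c7 09 4b 31]
D3: mem[0x0d..0x0f] <- [09 4b 31]
query mem[0x0e]=0x4b, mem[0x01]=0x09, mem[0x02]=0x4b, mem[0x0d]=0x09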